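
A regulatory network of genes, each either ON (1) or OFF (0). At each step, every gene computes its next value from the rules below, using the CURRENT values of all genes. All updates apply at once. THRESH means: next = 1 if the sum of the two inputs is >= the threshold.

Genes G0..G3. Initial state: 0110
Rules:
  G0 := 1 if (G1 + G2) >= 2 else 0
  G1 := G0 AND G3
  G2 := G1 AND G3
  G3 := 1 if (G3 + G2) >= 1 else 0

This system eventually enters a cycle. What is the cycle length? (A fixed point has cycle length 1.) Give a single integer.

Step 0: 0110
Step 1: G0=(1+1>=2)=1 G1=G0&G3=0&0=0 G2=G1&G3=1&0=0 G3=(0+1>=1)=1 -> 1001
Step 2: G0=(0+0>=2)=0 G1=G0&G3=1&1=1 G2=G1&G3=0&1=0 G3=(1+0>=1)=1 -> 0101
Step 3: G0=(1+0>=2)=0 G1=G0&G3=0&1=0 G2=G1&G3=1&1=1 G3=(1+0>=1)=1 -> 0011
Step 4: G0=(0+1>=2)=0 G1=G0&G3=0&1=0 G2=G1&G3=0&1=0 G3=(1+1>=1)=1 -> 0001
Step 5: G0=(0+0>=2)=0 G1=G0&G3=0&1=0 G2=G1&G3=0&1=0 G3=(1+0>=1)=1 -> 0001
State from step 5 equals state from step 4 -> cycle length 1

Answer: 1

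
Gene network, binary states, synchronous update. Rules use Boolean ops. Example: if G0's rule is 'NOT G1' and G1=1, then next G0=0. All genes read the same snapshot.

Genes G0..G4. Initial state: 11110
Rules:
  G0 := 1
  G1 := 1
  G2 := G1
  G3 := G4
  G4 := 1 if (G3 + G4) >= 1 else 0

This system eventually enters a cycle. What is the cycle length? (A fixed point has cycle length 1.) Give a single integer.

Answer: 1

Derivation:
Step 0: 11110
Step 1: G0=1(const) G1=1(const) G2=G1=1 G3=G4=0 G4=(1+0>=1)=1 -> 11101
Step 2: G0=1(const) G1=1(const) G2=G1=1 G3=G4=1 G4=(0+1>=1)=1 -> 11111
Step 3: G0=1(const) G1=1(const) G2=G1=1 G3=G4=1 G4=(1+1>=1)=1 -> 11111
State from step 3 equals state from step 2 -> cycle length 1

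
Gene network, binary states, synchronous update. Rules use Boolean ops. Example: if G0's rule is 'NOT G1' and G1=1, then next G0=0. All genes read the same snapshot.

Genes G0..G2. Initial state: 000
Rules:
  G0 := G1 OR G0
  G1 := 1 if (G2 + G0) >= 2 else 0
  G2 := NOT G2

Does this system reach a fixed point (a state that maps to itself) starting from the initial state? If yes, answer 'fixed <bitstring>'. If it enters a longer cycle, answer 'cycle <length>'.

Step 0: 000
Step 1: G0=G1|G0=0|0=0 G1=(0+0>=2)=0 G2=NOT G2=NOT 0=1 -> 001
Step 2: G0=G1|G0=0|0=0 G1=(1+0>=2)=0 G2=NOT G2=NOT 1=0 -> 000
Cycle of length 2 starting at step 0 -> no fixed point

Answer: cycle 2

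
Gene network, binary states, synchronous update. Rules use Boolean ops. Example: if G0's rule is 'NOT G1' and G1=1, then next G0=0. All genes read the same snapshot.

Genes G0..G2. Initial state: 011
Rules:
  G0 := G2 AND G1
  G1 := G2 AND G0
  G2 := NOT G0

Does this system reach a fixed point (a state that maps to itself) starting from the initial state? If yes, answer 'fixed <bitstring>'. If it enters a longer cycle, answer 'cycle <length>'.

Answer: fixed 001

Derivation:
Step 0: 011
Step 1: G0=G2&G1=1&1=1 G1=G2&G0=1&0=0 G2=NOT G0=NOT 0=1 -> 101
Step 2: G0=G2&G1=1&0=0 G1=G2&G0=1&1=1 G2=NOT G0=NOT 1=0 -> 010
Step 3: G0=G2&G1=0&1=0 G1=G2&G0=0&0=0 G2=NOT G0=NOT 0=1 -> 001
Step 4: G0=G2&G1=1&0=0 G1=G2&G0=1&0=0 G2=NOT G0=NOT 0=1 -> 001
Fixed point reached at step 3: 001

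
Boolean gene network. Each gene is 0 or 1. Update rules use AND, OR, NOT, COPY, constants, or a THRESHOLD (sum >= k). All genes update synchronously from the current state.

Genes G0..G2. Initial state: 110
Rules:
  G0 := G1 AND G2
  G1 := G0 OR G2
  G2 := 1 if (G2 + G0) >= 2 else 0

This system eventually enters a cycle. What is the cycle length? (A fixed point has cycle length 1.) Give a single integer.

Step 0: 110
Step 1: G0=G1&G2=1&0=0 G1=G0|G2=1|0=1 G2=(0+1>=2)=0 -> 010
Step 2: G0=G1&G2=1&0=0 G1=G0|G2=0|0=0 G2=(0+0>=2)=0 -> 000
Step 3: G0=G1&G2=0&0=0 G1=G0|G2=0|0=0 G2=(0+0>=2)=0 -> 000
State from step 3 equals state from step 2 -> cycle length 1

Answer: 1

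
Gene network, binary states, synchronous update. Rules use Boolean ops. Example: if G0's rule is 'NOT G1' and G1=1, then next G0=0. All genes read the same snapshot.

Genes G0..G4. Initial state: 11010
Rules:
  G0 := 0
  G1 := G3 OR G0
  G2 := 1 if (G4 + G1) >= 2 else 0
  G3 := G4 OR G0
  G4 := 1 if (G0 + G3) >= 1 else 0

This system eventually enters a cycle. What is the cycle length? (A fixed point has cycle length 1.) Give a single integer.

Answer: 1

Derivation:
Step 0: 11010
Step 1: G0=0(const) G1=G3|G0=1|1=1 G2=(0+1>=2)=0 G3=G4|G0=0|1=1 G4=(1+1>=1)=1 -> 01011
Step 2: G0=0(const) G1=G3|G0=1|0=1 G2=(1+1>=2)=1 G3=G4|G0=1|0=1 G4=(0+1>=1)=1 -> 01111
Step 3: G0=0(const) G1=G3|G0=1|0=1 G2=(1+1>=2)=1 G3=G4|G0=1|0=1 G4=(0+1>=1)=1 -> 01111
State from step 3 equals state from step 2 -> cycle length 1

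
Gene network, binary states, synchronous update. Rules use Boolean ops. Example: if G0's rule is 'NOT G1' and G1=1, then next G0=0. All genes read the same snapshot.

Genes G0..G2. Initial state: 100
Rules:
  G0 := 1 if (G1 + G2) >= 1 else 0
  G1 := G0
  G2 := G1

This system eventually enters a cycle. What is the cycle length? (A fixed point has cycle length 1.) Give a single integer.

Step 0: 100
Step 1: G0=(0+0>=1)=0 G1=G0=1 G2=G1=0 -> 010
Step 2: G0=(1+0>=1)=1 G1=G0=0 G2=G1=1 -> 101
Step 3: G0=(0+1>=1)=1 G1=G0=1 G2=G1=0 -> 110
Step 4: G0=(1+0>=1)=1 G1=G0=1 G2=G1=1 -> 111
Step 5: G0=(1+1>=1)=1 G1=G0=1 G2=G1=1 -> 111
State from step 5 equals state from step 4 -> cycle length 1

Answer: 1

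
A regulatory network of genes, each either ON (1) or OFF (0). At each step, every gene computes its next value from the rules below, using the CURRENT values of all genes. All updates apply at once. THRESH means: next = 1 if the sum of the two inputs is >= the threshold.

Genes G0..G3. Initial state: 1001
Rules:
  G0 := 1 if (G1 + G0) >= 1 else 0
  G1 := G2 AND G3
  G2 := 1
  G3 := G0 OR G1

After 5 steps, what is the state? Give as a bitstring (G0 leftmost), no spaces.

Step 1: G0=(0+1>=1)=1 G1=G2&G3=0&1=0 G2=1(const) G3=G0|G1=1|0=1 -> 1011
Step 2: G0=(0+1>=1)=1 G1=G2&G3=1&1=1 G2=1(const) G3=G0|G1=1|0=1 -> 1111
Step 3: G0=(1+1>=1)=1 G1=G2&G3=1&1=1 G2=1(const) G3=G0|G1=1|1=1 -> 1111
Step 4: G0=(1+1>=1)=1 G1=G2&G3=1&1=1 G2=1(const) G3=G0|G1=1|1=1 -> 1111
Step 5: G0=(1+1>=1)=1 G1=G2&G3=1&1=1 G2=1(const) G3=G0|G1=1|1=1 -> 1111

1111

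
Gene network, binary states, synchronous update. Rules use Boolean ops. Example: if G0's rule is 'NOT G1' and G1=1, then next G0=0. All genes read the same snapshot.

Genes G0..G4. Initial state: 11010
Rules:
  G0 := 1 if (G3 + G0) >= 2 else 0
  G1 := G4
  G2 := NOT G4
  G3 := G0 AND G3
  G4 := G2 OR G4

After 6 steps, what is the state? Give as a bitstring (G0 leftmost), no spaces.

Step 1: G0=(1+1>=2)=1 G1=G4=0 G2=NOT G4=NOT 0=1 G3=G0&G3=1&1=1 G4=G2|G4=0|0=0 -> 10110
Step 2: G0=(1+1>=2)=1 G1=G4=0 G2=NOT G4=NOT 0=1 G3=G0&G3=1&1=1 G4=G2|G4=1|0=1 -> 10111
Step 3: G0=(1+1>=2)=1 G1=G4=1 G2=NOT G4=NOT 1=0 G3=G0&G3=1&1=1 G4=G2|G4=1|1=1 -> 11011
Step 4: G0=(1+1>=2)=1 G1=G4=1 G2=NOT G4=NOT 1=0 G3=G0&G3=1&1=1 G4=G2|G4=0|1=1 -> 11011
Step 5: G0=(1+1>=2)=1 G1=G4=1 G2=NOT G4=NOT 1=0 G3=G0&G3=1&1=1 G4=G2|G4=0|1=1 -> 11011
Step 6: G0=(1+1>=2)=1 G1=G4=1 G2=NOT G4=NOT 1=0 G3=G0&G3=1&1=1 G4=G2|G4=0|1=1 -> 11011

11011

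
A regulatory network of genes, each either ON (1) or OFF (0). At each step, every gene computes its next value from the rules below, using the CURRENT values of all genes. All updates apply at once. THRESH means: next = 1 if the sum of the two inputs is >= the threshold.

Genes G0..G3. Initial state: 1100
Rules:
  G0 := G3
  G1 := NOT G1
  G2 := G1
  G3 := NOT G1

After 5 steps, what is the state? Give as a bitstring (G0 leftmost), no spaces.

Step 1: G0=G3=0 G1=NOT G1=NOT 1=0 G2=G1=1 G3=NOT G1=NOT 1=0 -> 0010
Step 2: G0=G3=0 G1=NOT G1=NOT 0=1 G2=G1=0 G3=NOT G1=NOT 0=1 -> 0101
Step 3: G0=G3=1 G1=NOT G1=NOT 1=0 G2=G1=1 G3=NOT G1=NOT 1=0 -> 1010
Step 4: G0=G3=0 G1=NOT G1=NOT 0=1 G2=G1=0 G3=NOT G1=NOT 0=1 -> 0101
Step 5: G0=G3=1 G1=NOT G1=NOT 1=0 G2=G1=1 G3=NOT G1=NOT 1=0 -> 1010

1010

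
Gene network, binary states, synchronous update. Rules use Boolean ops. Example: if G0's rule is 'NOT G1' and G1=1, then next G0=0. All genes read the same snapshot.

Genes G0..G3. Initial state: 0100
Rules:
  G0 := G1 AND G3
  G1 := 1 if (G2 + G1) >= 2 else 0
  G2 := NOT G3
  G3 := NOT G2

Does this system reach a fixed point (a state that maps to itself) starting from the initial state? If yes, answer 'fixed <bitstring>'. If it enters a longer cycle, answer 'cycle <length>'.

Answer: cycle 2

Derivation:
Step 0: 0100
Step 1: G0=G1&G3=1&0=0 G1=(0+1>=2)=0 G2=NOT G3=NOT 0=1 G3=NOT G2=NOT 0=1 -> 0011
Step 2: G0=G1&G3=0&1=0 G1=(1+0>=2)=0 G2=NOT G3=NOT 1=0 G3=NOT G2=NOT 1=0 -> 0000
Step 3: G0=G1&G3=0&0=0 G1=(0+0>=2)=0 G2=NOT G3=NOT 0=1 G3=NOT G2=NOT 0=1 -> 0011
Cycle of length 2 starting at step 1 -> no fixed point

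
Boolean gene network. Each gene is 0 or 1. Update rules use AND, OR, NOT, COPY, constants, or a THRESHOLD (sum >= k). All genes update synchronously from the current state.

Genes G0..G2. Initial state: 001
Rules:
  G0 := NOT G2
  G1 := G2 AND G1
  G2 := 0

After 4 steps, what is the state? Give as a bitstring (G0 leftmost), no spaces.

Step 1: G0=NOT G2=NOT 1=0 G1=G2&G1=1&0=0 G2=0(const) -> 000
Step 2: G0=NOT G2=NOT 0=1 G1=G2&G1=0&0=0 G2=0(const) -> 100
Step 3: G0=NOT G2=NOT 0=1 G1=G2&G1=0&0=0 G2=0(const) -> 100
Step 4: G0=NOT G2=NOT 0=1 G1=G2&G1=0&0=0 G2=0(const) -> 100

100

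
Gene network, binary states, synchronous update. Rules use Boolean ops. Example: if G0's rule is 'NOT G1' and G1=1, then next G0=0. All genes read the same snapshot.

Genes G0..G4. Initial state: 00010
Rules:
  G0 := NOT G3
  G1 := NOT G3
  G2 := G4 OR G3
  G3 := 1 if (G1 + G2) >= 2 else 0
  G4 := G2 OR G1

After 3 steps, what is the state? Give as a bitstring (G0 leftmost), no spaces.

Step 1: G0=NOT G3=NOT 1=0 G1=NOT G3=NOT 1=0 G2=G4|G3=0|1=1 G3=(0+0>=2)=0 G4=G2|G1=0|0=0 -> 00100
Step 2: G0=NOT G3=NOT 0=1 G1=NOT G3=NOT 0=1 G2=G4|G3=0|0=0 G3=(0+1>=2)=0 G4=G2|G1=1|0=1 -> 11001
Step 3: G0=NOT G3=NOT 0=1 G1=NOT G3=NOT 0=1 G2=G4|G3=1|0=1 G3=(1+0>=2)=0 G4=G2|G1=0|1=1 -> 11101

11101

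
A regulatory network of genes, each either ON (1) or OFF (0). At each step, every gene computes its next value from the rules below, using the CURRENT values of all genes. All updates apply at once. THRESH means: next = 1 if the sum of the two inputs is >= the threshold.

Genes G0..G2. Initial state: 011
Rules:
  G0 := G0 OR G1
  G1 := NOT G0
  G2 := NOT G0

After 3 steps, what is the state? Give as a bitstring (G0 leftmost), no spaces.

Step 1: G0=G0|G1=0|1=1 G1=NOT G0=NOT 0=1 G2=NOT G0=NOT 0=1 -> 111
Step 2: G0=G0|G1=1|1=1 G1=NOT G0=NOT 1=0 G2=NOT G0=NOT 1=0 -> 100
Step 3: G0=G0|G1=1|0=1 G1=NOT G0=NOT 1=0 G2=NOT G0=NOT 1=0 -> 100

100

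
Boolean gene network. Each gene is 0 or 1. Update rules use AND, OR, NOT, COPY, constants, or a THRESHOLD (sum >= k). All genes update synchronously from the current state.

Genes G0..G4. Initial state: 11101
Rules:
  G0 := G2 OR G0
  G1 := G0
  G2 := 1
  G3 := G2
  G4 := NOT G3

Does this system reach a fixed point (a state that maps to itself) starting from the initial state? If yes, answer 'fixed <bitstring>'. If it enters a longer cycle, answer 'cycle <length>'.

Step 0: 11101
Step 1: G0=G2|G0=1|1=1 G1=G0=1 G2=1(const) G3=G2=1 G4=NOT G3=NOT 0=1 -> 11111
Step 2: G0=G2|G0=1|1=1 G1=G0=1 G2=1(const) G3=G2=1 G4=NOT G3=NOT 1=0 -> 11110
Step 3: G0=G2|G0=1|1=1 G1=G0=1 G2=1(const) G3=G2=1 G4=NOT G3=NOT 1=0 -> 11110
Fixed point reached at step 2: 11110

Answer: fixed 11110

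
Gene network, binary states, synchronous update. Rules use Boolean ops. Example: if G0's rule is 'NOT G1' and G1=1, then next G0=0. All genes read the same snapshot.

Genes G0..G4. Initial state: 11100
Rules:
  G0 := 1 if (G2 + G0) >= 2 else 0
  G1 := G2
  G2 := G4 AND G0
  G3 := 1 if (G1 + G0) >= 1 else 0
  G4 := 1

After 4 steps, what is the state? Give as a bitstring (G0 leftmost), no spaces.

Step 1: G0=(1+1>=2)=1 G1=G2=1 G2=G4&G0=0&1=0 G3=(1+1>=1)=1 G4=1(const) -> 11011
Step 2: G0=(0+1>=2)=0 G1=G2=0 G2=G4&G0=1&1=1 G3=(1+1>=1)=1 G4=1(const) -> 00111
Step 3: G0=(1+0>=2)=0 G1=G2=1 G2=G4&G0=1&0=0 G3=(0+0>=1)=0 G4=1(const) -> 01001
Step 4: G0=(0+0>=2)=0 G1=G2=0 G2=G4&G0=1&0=0 G3=(1+0>=1)=1 G4=1(const) -> 00011

00011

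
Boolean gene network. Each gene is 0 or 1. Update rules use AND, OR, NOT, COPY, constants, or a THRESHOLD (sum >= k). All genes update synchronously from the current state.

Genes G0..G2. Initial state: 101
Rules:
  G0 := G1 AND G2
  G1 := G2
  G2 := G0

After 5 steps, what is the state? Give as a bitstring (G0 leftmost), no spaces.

Step 1: G0=G1&G2=0&1=0 G1=G2=1 G2=G0=1 -> 011
Step 2: G0=G1&G2=1&1=1 G1=G2=1 G2=G0=0 -> 110
Step 3: G0=G1&G2=1&0=0 G1=G2=0 G2=G0=1 -> 001
Step 4: G0=G1&G2=0&1=0 G1=G2=1 G2=G0=0 -> 010
Step 5: G0=G1&G2=1&0=0 G1=G2=0 G2=G0=0 -> 000

000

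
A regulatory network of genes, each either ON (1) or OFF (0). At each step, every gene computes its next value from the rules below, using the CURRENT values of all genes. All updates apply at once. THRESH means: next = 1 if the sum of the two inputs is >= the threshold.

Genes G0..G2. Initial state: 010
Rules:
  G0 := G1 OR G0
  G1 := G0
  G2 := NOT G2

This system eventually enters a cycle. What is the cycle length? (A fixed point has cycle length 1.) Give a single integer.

Answer: 2

Derivation:
Step 0: 010
Step 1: G0=G1|G0=1|0=1 G1=G0=0 G2=NOT G2=NOT 0=1 -> 101
Step 2: G0=G1|G0=0|1=1 G1=G0=1 G2=NOT G2=NOT 1=0 -> 110
Step 3: G0=G1|G0=1|1=1 G1=G0=1 G2=NOT G2=NOT 0=1 -> 111
Step 4: G0=G1|G0=1|1=1 G1=G0=1 G2=NOT G2=NOT 1=0 -> 110
State from step 4 equals state from step 2 -> cycle length 2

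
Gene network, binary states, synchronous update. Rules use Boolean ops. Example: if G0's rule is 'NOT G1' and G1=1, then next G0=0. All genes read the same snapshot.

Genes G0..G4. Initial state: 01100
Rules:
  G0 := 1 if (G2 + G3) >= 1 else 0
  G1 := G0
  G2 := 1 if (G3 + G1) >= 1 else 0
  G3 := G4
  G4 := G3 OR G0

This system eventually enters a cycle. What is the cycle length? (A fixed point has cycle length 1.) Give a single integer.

Answer: 1

Derivation:
Step 0: 01100
Step 1: G0=(1+0>=1)=1 G1=G0=0 G2=(0+1>=1)=1 G3=G4=0 G4=G3|G0=0|0=0 -> 10100
Step 2: G0=(1+0>=1)=1 G1=G0=1 G2=(0+0>=1)=0 G3=G4=0 G4=G3|G0=0|1=1 -> 11001
Step 3: G0=(0+0>=1)=0 G1=G0=1 G2=(0+1>=1)=1 G3=G4=1 G4=G3|G0=0|1=1 -> 01111
Step 4: G0=(1+1>=1)=1 G1=G0=0 G2=(1+1>=1)=1 G3=G4=1 G4=G3|G0=1|0=1 -> 10111
Step 5: G0=(1+1>=1)=1 G1=G0=1 G2=(1+0>=1)=1 G3=G4=1 G4=G3|G0=1|1=1 -> 11111
Step 6: G0=(1+1>=1)=1 G1=G0=1 G2=(1+1>=1)=1 G3=G4=1 G4=G3|G0=1|1=1 -> 11111
State from step 6 equals state from step 5 -> cycle length 1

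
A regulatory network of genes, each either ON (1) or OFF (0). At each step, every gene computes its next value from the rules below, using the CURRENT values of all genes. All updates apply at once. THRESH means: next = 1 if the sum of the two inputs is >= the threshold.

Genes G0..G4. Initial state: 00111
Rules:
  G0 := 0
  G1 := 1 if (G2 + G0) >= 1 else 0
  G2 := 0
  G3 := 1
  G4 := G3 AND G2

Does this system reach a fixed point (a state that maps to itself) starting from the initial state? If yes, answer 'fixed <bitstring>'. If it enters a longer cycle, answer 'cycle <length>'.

Answer: fixed 00010

Derivation:
Step 0: 00111
Step 1: G0=0(const) G1=(1+0>=1)=1 G2=0(const) G3=1(const) G4=G3&G2=1&1=1 -> 01011
Step 2: G0=0(const) G1=(0+0>=1)=0 G2=0(const) G3=1(const) G4=G3&G2=1&0=0 -> 00010
Step 3: G0=0(const) G1=(0+0>=1)=0 G2=0(const) G3=1(const) G4=G3&G2=1&0=0 -> 00010
Fixed point reached at step 2: 00010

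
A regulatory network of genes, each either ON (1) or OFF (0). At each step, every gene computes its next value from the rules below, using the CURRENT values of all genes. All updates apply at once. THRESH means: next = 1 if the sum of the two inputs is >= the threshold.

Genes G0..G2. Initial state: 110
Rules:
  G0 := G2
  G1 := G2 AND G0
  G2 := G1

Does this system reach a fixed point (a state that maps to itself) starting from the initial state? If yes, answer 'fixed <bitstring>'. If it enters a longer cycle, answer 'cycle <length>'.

Step 0: 110
Step 1: G0=G2=0 G1=G2&G0=0&1=0 G2=G1=1 -> 001
Step 2: G0=G2=1 G1=G2&G0=1&0=0 G2=G1=0 -> 100
Step 3: G0=G2=0 G1=G2&G0=0&1=0 G2=G1=0 -> 000
Step 4: G0=G2=0 G1=G2&G0=0&0=0 G2=G1=0 -> 000
Fixed point reached at step 3: 000

Answer: fixed 000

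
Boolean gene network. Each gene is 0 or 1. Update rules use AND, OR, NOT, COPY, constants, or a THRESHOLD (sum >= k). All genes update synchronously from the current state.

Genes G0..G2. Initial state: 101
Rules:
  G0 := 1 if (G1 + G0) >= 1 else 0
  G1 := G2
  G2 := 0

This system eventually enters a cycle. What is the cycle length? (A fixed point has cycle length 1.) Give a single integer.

Step 0: 101
Step 1: G0=(0+1>=1)=1 G1=G2=1 G2=0(const) -> 110
Step 2: G0=(1+1>=1)=1 G1=G2=0 G2=0(const) -> 100
Step 3: G0=(0+1>=1)=1 G1=G2=0 G2=0(const) -> 100
State from step 3 equals state from step 2 -> cycle length 1

Answer: 1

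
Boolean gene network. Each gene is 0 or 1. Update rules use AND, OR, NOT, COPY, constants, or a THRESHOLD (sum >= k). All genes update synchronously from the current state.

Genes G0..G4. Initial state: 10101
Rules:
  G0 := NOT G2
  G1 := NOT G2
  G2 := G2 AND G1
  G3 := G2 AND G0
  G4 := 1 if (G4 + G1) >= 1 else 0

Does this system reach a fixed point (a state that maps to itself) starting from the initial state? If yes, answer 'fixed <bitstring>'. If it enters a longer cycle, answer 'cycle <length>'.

Step 0: 10101
Step 1: G0=NOT G2=NOT 1=0 G1=NOT G2=NOT 1=0 G2=G2&G1=1&0=0 G3=G2&G0=1&1=1 G4=(1+0>=1)=1 -> 00011
Step 2: G0=NOT G2=NOT 0=1 G1=NOT G2=NOT 0=1 G2=G2&G1=0&0=0 G3=G2&G0=0&0=0 G4=(1+0>=1)=1 -> 11001
Step 3: G0=NOT G2=NOT 0=1 G1=NOT G2=NOT 0=1 G2=G2&G1=0&1=0 G3=G2&G0=0&1=0 G4=(1+1>=1)=1 -> 11001
Fixed point reached at step 2: 11001

Answer: fixed 11001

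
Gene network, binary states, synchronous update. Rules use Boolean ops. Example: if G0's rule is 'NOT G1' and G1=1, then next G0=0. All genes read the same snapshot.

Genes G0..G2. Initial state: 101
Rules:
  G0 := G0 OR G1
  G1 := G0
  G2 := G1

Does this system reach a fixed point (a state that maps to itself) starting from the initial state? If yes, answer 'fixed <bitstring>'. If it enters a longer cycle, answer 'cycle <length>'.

Answer: fixed 111

Derivation:
Step 0: 101
Step 1: G0=G0|G1=1|0=1 G1=G0=1 G2=G1=0 -> 110
Step 2: G0=G0|G1=1|1=1 G1=G0=1 G2=G1=1 -> 111
Step 3: G0=G0|G1=1|1=1 G1=G0=1 G2=G1=1 -> 111
Fixed point reached at step 2: 111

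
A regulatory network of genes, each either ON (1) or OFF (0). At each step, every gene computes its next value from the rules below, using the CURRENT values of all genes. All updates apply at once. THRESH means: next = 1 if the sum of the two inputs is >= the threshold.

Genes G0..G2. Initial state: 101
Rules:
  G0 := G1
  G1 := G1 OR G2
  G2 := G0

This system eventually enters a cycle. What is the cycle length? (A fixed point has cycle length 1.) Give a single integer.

Step 0: 101
Step 1: G0=G1=0 G1=G1|G2=0|1=1 G2=G0=1 -> 011
Step 2: G0=G1=1 G1=G1|G2=1|1=1 G2=G0=0 -> 110
Step 3: G0=G1=1 G1=G1|G2=1|0=1 G2=G0=1 -> 111
Step 4: G0=G1=1 G1=G1|G2=1|1=1 G2=G0=1 -> 111
State from step 4 equals state from step 3 -> cycle length 1

Answer: 1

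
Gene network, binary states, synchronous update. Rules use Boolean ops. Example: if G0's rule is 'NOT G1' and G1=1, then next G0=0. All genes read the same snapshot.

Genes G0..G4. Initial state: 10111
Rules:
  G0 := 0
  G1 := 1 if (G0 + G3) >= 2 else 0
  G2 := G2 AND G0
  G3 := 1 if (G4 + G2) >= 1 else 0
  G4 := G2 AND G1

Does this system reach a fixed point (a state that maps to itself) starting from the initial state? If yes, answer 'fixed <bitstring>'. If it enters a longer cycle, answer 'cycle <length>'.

Answer: fixed 00000

Derivation:
Step 0: 10111
Step 1: G0=0(const) G1=(1+1>=2)=1 G2=G2&G0=1&1=1 G3=(1+1>=1)=1 G4=G2&G1=1&0=0 -> 01110
Step 2: G0=0(const) G1=(0+1>=2)=0 G2=G2&G0=1&0=0 G3=(0+1>=1)=1 G4=G2&G1=1&1=1 -> 00011
Step 3: G0=0(const) G1=(0+1>=2)=0 G2=G2&G0=0&0=0 G3=(1+0>=1)=1 G4=G2&G1=0&0=0 -> 00010
Step 4: G0=0(const) G1=(0+1>=2)=0 G2=G2&G0=0&0=0 G3=(0+0>=1)=0 G4=G2&G1=0&0=0 -> 00000
Step 5: G0=0(const) G1=(0+0>=2)=0 G2=G2&G0=0&0=0 G3=(0+0>=1)=0 G4=G2&G1=0&0=0 -> 00000
Fixed point reached at step 4: 00000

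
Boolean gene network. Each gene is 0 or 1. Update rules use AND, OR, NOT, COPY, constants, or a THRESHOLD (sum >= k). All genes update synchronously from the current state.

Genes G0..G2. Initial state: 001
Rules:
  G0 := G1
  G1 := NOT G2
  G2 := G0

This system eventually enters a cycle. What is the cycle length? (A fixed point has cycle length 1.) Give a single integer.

Answer: 6

Derivation:
Step 0: 001
Step 1: G0=G1=0 G1=NOT G2=NOT 1=0 G2=G0=0 -> 000
Step 2: G0=G1=0 G1=NOT G2=NOT 0=1 G2=G0=0 -> 010
Step 3: G0=G1=1 G1=NOT G2=NOT 0=1 G2=G0=0 -> 110
Step 4: G0=G1=1 G1=NOT G2=NOT 0=1 G2=G0=1 -> 111
Step 5: G0=G1=1 G1=NOT G2=NOT 1=0 G2=G0=1 -> 101
Step 6: G0=G1=0 G1=NOT G2=NOT 1=0 G2=G0=1 -> 001
State from step 6 equals state from step 0 -> cycle length 6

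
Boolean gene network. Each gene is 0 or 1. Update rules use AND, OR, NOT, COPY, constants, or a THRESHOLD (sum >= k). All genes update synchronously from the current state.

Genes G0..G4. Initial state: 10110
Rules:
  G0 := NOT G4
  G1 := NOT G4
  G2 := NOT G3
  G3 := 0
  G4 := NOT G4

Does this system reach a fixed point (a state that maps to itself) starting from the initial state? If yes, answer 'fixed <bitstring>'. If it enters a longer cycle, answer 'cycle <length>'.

Step 0: 10110
Step 1: G0=NOT G4=NOT 0=1 G1=NOT G4=NOT 0=1 G2=NOT G3=NOT 1=0 G3=0(const) G4=NOT G4=NOT 0=1 -> 11001
Step 2: G0=NOT G4=NOT 1=0 G1=NOT G4=NOT 1=0 G2=NOT G3=NOT 0=1 G3=0(const) G4=NOT G4=NOT 1=0 -> 00100
Step 3: G0=NOT G4=NOT 0=1 G1=NOT G4=NOT 0=1 G2=NOT G3=NOT 0=1 G3=0(const) G4=NOT G4=NOT 0=1 -> 11101
Step 4: G0=NOT G4=NOT 1=0 G1=NOT G4=NOT 1=0 G2=NOT G3=NOT 0=1 G3=0(const) G4=NOT G4=NOT 1=0 -> 00100
Cycle of length 2 starting at step 2 -> no fixed point

Answer: cycle 2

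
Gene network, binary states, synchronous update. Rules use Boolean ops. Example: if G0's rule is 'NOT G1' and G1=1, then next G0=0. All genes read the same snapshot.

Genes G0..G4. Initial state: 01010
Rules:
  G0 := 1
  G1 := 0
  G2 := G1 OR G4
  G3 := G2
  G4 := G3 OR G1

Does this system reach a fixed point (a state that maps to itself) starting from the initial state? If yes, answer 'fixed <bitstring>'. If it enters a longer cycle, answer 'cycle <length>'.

Answer: cycle 3

Derivation:
Step 0: 01010
Step 1: G0=1(const) G1=0(const) G2=G1|G4=1|0=1 G3=G2=0 G4=G3|G1=1|1=1 -> 10101
Step 2: G0=1(const) G1=0(const) G2=G1|G4=0|1=1 G3=G2=1 G4=G3|G1=0|0=0 -> 10110
Step 3: G0=1(const) G1=0(const) G2=G1|G4=0|0=0 G3=G2=1 G4=G3|G1=1|0=1 -> 10011
Step 4: G0=1(const) G1=0(const) G2=G1|G4=0|1=1 G3=G2=0 G4=G3|G1=1|0=1 -> 10101
Cycle of length 3 starting at step 1 -> no fixed point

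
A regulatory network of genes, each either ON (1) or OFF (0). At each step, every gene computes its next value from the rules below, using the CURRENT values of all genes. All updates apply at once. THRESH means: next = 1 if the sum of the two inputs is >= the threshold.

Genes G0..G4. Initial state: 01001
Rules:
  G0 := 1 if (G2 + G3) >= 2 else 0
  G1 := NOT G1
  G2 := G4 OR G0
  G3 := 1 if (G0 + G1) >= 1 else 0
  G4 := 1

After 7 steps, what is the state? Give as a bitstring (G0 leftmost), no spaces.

Step 1: G0=(0+0>=2)=0 G1=NOT G1=NOT 1=0 G2=G4|G0=1|0=1 G3=(0+1>=1)=1 G4=1(const) -> 00111
Step 2: G0=(1+1>=2)=1 G1=NOT G1=NOT 0=1 G2=G4|G0=1|0=1 G3=(0+0>=1)=0 G4=1(const) -> 11101
Step 3: G0=(1+0>=2)=0 G1=NOT G1=NOT 1=0 G2=G4|G0=1|1=1 G3=(1+1>=1)=1 G4=1(const) -> 00111
Step 4: G0=(1+1>=2)=1 G1=NOT G1=NOT 0=1 G2=G4|G0=1|0=1 G3=(0+0>=1)=0 G4=1(const) -> 11101
Step 5: G0=(1+0>=2)=0 G1=NOT G1=NOT 1=0 G2=G4|G0=1|1=1 G3=(1+1>=1)=1 G4=1(const) -> 00111
Step 6: G0=(1+1>=2)=1 G1=NOT G1=NOT 0=1 G2=G4|G0=1|0=1 G3=(0+0>=1)=0 G4=1(const) -> 11101
Step 7: G0=(1+0>=2)=0 G1=NOT G1=NOT 1=0 G2=G4|G0=1|1=1 G3=(1+1>=1)=1 G4=1(const) -> 00111

00111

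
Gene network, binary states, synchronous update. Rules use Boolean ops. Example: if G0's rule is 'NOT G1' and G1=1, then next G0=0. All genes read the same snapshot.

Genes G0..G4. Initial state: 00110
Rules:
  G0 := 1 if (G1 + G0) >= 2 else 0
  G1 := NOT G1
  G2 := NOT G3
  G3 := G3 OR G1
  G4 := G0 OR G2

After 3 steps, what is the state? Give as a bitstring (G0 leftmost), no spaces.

Step 1: G0=(0+0>=2)=0 G1=NOT G1=NOT 0=1 G2=NOT G3=NOT 1=0 G3=G3|G1=1|0=1 G4=G0|G2=0|1=1 -> 01011
Step 2: G0=(1+0>=2)=0 G1=NOT G1=NOT 1=0 G2=NOT G3=NOT 1=0 G3=G3|G1=1|1=1 G4=G0|G2=0|0=0 -> 00010
Step 3: G0=(0+0>=2)=0 G1=NOT G1=NOT 0=1 G2=NOT G3=NOT 1=0 G3=G3|G1=1|0=1 G4=G0|G2=0|0=0 -> 01010

01010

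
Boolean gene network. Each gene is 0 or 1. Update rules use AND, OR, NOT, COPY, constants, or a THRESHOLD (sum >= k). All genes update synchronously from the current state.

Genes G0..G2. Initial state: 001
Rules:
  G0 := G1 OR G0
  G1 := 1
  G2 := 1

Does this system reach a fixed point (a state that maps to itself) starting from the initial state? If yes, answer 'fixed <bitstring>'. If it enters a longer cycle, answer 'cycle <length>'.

Answer: fixed 111

Derivation:
Step 0: 001
Step 1: G0=G1|G0=0|0=0 G1=1(const) G2=1(const) -> 011
Step 2: G0=G1|G0=1|0=1 G1=1(const) G2=1(const) -> 111
Step 3: G0=G1|G0=1|1=1 G1=1(const) G2=1(const) -> 111
Fixed point reached at step 2: 111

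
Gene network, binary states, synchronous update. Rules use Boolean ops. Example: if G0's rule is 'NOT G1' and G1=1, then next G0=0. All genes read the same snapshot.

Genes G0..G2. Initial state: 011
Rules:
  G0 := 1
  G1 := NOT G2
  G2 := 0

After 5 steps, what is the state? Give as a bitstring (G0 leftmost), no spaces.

Step 1: G0=1(const) G1=NOT G2=NOT 1=0 G2=0(const) -> 100
Step 2: G0=1(const) G1=NOT G2=NOT 0=1 G2=0(const) -> 110
Step 3: G0=1(const) G1=NOT G2=NOT 0=1 G2=0(const) -> 110
Step 4: G0=1(const) G1=NOT G2=NOT 0=1 G2=0(const) -> 110
Step 5: G0=1(const) G1=NOT G2=NOT 0=1 G2=0(const) -> 110

110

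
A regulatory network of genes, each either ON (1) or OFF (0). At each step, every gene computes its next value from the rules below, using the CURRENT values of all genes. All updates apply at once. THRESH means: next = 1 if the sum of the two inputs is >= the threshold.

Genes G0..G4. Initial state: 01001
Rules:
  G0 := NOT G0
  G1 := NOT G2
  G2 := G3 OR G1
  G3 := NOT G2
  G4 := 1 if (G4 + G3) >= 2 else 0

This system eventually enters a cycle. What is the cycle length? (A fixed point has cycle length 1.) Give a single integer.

Step 0: 01001
Step 1: G0=NOT G0=NOT 0=1 G1=NOT G2=NOT 0=1 G2=G3|G1=0|1=1 G3=NOT G2=NOT 0=1 G4=(1+0>=2)=0 -> 11110
Step 2: G0=NOT G0=NOT 1=0 G1=NOT G2=NOT 1=0 G2=G3|G1=1|1=1 G3=NOT G2=NOT 1=0 G4=(0+1>=2)=0 -> 00100
Step 3: G0=NOT G0=NOT 0=1 G1=NOT G2=NOT 1=0 G2=G3|G1=0|0=0 G3=NOT G2=NOT 1=0 G4=(0+0>=2)=0 -> 10000
Step 4: G0=NOT G0=NOT 1=0 G1=NOT G2=NOT 0=1 G2=G3|G1=0|0=0 G3=NOT G2=NOT 0=1 G4=(0+0>=2)=0 -> 01010
Step 5: G0=NOT G0=NOT 0=1 G1=NOT G2=NOT 0=1 G2=G3|G1=1|1=1 G3=NOT G2=NOT 0=1 G4=(0+1>=2)=0 -> 11110
State from step 5 equals state from step 1 -> cycle length 4

Answer: 4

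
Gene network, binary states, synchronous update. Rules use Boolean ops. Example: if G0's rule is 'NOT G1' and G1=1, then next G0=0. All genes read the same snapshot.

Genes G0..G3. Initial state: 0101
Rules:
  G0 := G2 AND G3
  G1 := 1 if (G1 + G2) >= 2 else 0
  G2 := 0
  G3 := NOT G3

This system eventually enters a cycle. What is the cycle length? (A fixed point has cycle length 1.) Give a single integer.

Step 0: 0101
Step 1: G0=G2&G3=0&1=0 G1=(1+0>=2)=0 G2=0(const) G3=NOT G3=NOT 1=0 -> 0000
Step 2: G0=G2&G3=0&0=0 G1=(0+0>=2)=0 G2=0(const) G3=NOT G3=NOT 0=1 -> 0001
Step 3: G0=G2&G3=0&1=0 G1=(0+0>=2)=0 G2=0(const) G3=NOT G3=NOT 1=0 -> 0000
State from step 3 equals state from step 1 -> cycle length 2

Answer: 2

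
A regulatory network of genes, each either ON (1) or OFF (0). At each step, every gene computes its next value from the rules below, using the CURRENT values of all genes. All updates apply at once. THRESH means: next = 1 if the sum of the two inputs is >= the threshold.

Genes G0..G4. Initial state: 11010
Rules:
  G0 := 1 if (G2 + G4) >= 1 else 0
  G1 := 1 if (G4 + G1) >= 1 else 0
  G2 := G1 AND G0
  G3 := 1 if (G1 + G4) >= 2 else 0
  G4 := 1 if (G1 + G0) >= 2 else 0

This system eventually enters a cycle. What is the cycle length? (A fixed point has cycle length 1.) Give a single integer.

Answer: 2

Derivation:
Step 0: 11010
Step 1: G0=(0+0>=1)=0 G1=(0+1>=1)=1 G2=G1&G0=1&1=1 G3=(1+0>=2)=0 G4=(1+1>=2)=1 -> 01101
Step 2: G0=(1+1>=1)=1 G1=(1+1>=1)=1 G2=G1&G0=1&0=0 G3=(1+1>=2)=1 G4=(1+0>=2)=0 -> 11010
State from step 2 equals state from step 0 -> cycle length 2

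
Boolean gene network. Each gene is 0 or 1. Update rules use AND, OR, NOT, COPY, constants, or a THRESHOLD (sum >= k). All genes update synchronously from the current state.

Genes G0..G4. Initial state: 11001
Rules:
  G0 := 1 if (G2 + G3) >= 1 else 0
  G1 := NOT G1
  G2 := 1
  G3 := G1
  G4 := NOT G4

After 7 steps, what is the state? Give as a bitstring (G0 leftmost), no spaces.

Step 1: G0=(0+0>=1)=0 G1=NOT G1=NOT 1=0 G2=1(const) G3=G1=1 G4=NOT G4=NOT 1=0 -> 00110
Step 2: G0=(1+1>=1)=1 G1=NOT G1=NOT 0=1 G2=1(const) G3=G1=0 G4=NOT G4=NOT 0=1 -> 11101
Step 3: G0=(1+0>=1)=1 G1=NOT G1=NOT 1=0 G2=1(const) G3=G1=1 G4=NOT G4=NOT 1=0 -> 10110
Step 4: G0=(1+1>=1)=1 G1=NOT G1=NOT 0=1 G2=1(const) G3=G1=0 G4=NOT G4=NOT 0=1 -> 11101
Step 5: G0=(1+0>=1)=1 G1=NOT G1=NOT 1=0 G2=1(const) G3=G1=1 G4=NOT G4=NOT 1=0 -> 10110
Step 6: G0=(1+1>=1)=1 G1=NOT G1=NOT 0=1 G2=1(const) G3=G1=0 G4=NOT G4=NOT 0=1 -> 11101
Step 7: G0=(1+0>=1)=1 G1=NOT G1=NOT 1=0 G2=1(const) G3=G1=1 G4=NOT G4=NOT 1=0 -> 10110

10110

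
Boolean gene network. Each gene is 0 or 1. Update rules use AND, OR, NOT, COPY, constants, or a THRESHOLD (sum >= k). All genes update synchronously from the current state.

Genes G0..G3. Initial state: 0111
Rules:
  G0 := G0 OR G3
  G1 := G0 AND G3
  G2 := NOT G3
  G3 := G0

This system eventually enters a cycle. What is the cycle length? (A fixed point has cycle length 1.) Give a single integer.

Step 0: 0111
Step 1: G0=G0|G3=0|1=1 G1=G0&G3=0&1=0 G2=NOT G3=NOT 1=0 G3=G0=0 -> 1000
Step 2: G0=G0|G3=1|0=1 G1=G0&G3=1&0=0 G2=NOT G3=NOT 0=1 G3=G0=1 -> 1011
Step 3: G0=G0|G3=1|1=1 G1=G0&G3=1&1=1 G2=NOT G3=NOT 1=0 G3=G0=1 -> 1101
Step 4: G0=G0|G3=1|1=1 G1=G0&G3=1&1=1 G2=NOT G3=NOT 1=0 G3=G0=1 -> 1101
State from step 4 equals state from step 3 -> cycle length 1

Answer: 1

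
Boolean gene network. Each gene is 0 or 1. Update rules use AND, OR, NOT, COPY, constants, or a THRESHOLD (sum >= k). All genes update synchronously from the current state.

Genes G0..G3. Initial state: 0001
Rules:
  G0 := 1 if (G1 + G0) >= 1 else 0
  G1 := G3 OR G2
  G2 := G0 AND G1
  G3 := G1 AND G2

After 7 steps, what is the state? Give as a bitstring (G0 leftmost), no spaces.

Step 1: G0=(0+0>=1)=0 G1=G3|G2=1|0=1 G2=G0&G1=0&0=0 G3=G1&G2=0&0=0 -> 0100
Step 2: G0=(1+0>=1)=1 G1=G3|G2=0|0=0 G2=G0&G1=0&1=0 G3=G1&G2=1&0=0 -> 1000
Step 3: G0=(0+1>=1)=1 G1=G3|G2=0|0=0 G2=G0&G1=1&0=0 G3=G1&G2=0&0=0 -> 1000
Step 4: G0=(0+1>=1)=1 G1=G3|G2=0|0=0 G2=G0&G1=1&0=0 G3=G1&G2=0&0=0 -> 1000
Step 5: G0=(0+1>=1)=1 G1=G3|G2=0|0=0 G2=G0&G1=1&0=0 G3=G1&G2=0&0=0 -> 1000
Step 6: G0=(0+1>=1)=1 G1=G3|G2=0|0=0 G2=G0&G1=1&0=0 G3=G1&G2=0&0=0 -> 1000
Step 7: G0=(0+1>=1)=1 G1=G3|G2=0|0=0 G2=G0&G1=1&0=0 G3=G1&G2=0&0=0 -> 1000

1000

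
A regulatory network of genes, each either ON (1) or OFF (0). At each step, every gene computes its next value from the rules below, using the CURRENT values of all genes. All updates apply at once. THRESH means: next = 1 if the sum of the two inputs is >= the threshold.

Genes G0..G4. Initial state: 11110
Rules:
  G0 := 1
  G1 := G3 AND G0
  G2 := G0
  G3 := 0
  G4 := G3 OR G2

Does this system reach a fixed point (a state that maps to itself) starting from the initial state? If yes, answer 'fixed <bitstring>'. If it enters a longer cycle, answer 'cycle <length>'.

Answer: fixed 10101

Derivation:
Step 0: 11110
Step 1: G0=1(const) G1=G3&G0=1&1=1 G2=G0=1 G3=0(const) G4=G3|G2=1|1=1 -> 11101
Step 2: G0=1(const) G1=G3&G0=0&1=0 G2=G0=1 G3=0(const) G4=G3|G2=0|1=1 -> 10101
Step 3: G0=1(const) G1=G3&G0=0&1=0 G2=G0=1 G3=0(const) G4=G3|G2=0|1=1 -> 10101
Fixed point reached at step 2: 10101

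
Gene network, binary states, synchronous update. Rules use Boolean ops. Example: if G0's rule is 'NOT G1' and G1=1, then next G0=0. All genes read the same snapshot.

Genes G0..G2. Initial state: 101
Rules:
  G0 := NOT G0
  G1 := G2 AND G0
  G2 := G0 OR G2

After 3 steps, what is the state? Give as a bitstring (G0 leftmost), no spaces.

Step 1: G0=NOT G0=NOT 1=0 G1=G2&G0=1&1=1 G2=G0|G2=1|1=1 -> 011
Step 2: G0=NOT G0=NOT 0=1 G1=G2&G0=1&0=0 G2=G0|G2=0|1=1 -> 101
Step 3: G0=NOT G0=NOT 1=0 G1=G2&G0=1&1=1 G2=G0|G2=1|1=1 -> 011

011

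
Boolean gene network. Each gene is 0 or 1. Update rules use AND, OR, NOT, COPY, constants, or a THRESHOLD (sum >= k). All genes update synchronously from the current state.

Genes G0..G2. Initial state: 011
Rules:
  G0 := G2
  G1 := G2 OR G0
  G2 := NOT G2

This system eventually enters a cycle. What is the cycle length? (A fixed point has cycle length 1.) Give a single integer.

Answer: 2

Derivation:
Step 0: 011
Step 1: G0=G2=1 G1=G2|G0=1|0=1 G2=NOT G2=NOT 1=0 -> 110
Step 2: G0=G2=0 G1=G2|G0=0|1=1 G2=NOT G2=NOT 0=1 -> 011
State from step 2 equals state from step 0 -> cycle length 2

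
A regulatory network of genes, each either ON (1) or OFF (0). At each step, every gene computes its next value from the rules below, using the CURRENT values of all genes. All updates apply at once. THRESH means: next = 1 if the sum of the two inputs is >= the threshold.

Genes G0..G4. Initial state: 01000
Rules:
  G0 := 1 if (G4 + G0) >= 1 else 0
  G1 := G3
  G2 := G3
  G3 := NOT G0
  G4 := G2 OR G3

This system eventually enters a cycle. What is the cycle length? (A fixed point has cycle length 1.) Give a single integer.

Answer: 1

Derivation:
Step 0: 01000
Step 1: G0=(0+0>=1)=0 G1=G3=0 G2=G3=0 G3=NOT G0=NOT 0=1 G4=G2|G3=0|0=0 -> 00010
Step 2: G0=(0+0>=1)=0 G1=G3=1 G2=G3=1 G3=NOT G0=NOT 0=1 G4=G2|G3=0|1=1 -> 01111
Step 3: G0=(1+0>=1)=1 G1=G3=1 G2=G3=1 G3=NOT G0=NOT 0=1 G4=G2|G3=1|1=1 -> 11111
Step 4: G0=(1+1>=1)=1 G1=G3=1 G2=G3=1 G3=NOT G0=NOT 1=0 G4=G2|G3=1|1=1 -> 11101
Step 5: G0=(1+1>=1)=1 G1=G3=0 G2=G3=0 G3=NOT G0=NOT 1=0 G4=G2|G3=1|0=1 -> 10001
Step 6: G0=(1+1>=1)=1 G1=G3=0 G2=G3=0 G3=NOT G0=NOT 1=0 G4=G2|G3=0|0=0 -> 10000
Step 7: G0=(0+1>=1)=1 G1=G3=0 G2=G3=0 G3=NOT G0=NOT 1=0 G4=G2|G3=0|0=0 -> 10000
State from step 7 equals state from step 6 -> cycle length 1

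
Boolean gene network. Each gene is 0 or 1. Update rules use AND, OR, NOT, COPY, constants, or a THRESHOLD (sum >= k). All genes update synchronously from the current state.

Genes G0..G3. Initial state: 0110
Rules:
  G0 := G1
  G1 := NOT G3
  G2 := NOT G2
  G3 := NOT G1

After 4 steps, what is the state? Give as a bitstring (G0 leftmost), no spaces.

Step 1: G0=G1=1 G1=NOT G3=NOT 0=1 G2=NOT G2=NOT 1=0 G3=NOT G1=NOT 1=0 -> 1100
Step 2: G0=G1=1 G1=NOT G3=NOT 0=1 G2=NOT G2=NOT 0=1 G3=NOT G1=NOT 1=0 -> 1110
Step 3: G0=G1=1 G1=NOT G3=NOT 0=1 G2=NOT G2=NOT 1=0 G3=NOT G1=NOT 1=0 -> 1100
Step 4: G0=G1=1 G1=NOT G3=NOT 0=1 G2=NOT G2=NOT 0=1 G3=NOT G1=NOT 1=0 -> 1110

1110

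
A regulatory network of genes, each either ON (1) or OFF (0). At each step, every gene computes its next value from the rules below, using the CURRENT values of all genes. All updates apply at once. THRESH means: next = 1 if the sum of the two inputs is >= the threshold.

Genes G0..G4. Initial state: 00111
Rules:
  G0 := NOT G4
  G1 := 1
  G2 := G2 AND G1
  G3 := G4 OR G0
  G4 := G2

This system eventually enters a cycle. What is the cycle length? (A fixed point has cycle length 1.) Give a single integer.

Step 0: 00111
Step 1: G0=NOT G4=NOT 1=0 G1=1(const) G2=G2&G1=1&0=0 G3=G4|G0=1|0=1 G4=G2=1 -> 01011
Step 2: G0=NOT G4=NOT 1=0 G1=1(const) G2=G2&G1=0&1=0 G3=G4|G0=1|0=1 G4=G2=0 -> 01010
Step 3: G0=NOT G4=NOT 0=1 G1=1(const) G2=G2&G1=0&1=0 G3=G4|G0=0|0=0 G4=G2=0 -> 11000
Step 4: G0=NOT G4=NOT 0=1 G1=1(const) G2=G2&G1=0&1=0 G3=G4|G0=0|1=1 G4=G2=0 -> 11010
Step 5: G0=NOT G4=NOT 0=1 G1=1(const) G2=G2&G1=0&1=0 G3=G4|G0=0|1=1 G4=G2=0 -> 11010
State from step 5 equals state from step 4 -> cycle length 1

Answer: 1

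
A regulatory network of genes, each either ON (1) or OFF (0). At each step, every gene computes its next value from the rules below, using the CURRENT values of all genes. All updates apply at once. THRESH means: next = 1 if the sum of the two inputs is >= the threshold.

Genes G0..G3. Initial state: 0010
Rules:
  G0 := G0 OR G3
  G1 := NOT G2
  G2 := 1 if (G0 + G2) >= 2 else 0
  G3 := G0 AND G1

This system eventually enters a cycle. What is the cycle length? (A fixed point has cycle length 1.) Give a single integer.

Answer: 1

Derivation:
Step 0: 0010
Step 1: G0=G0|G3=0|0=0 G1=NOT G2=NOT 1=0 G2=(0+1>=2)=0 G3=G0&G1=0&0=0 -> 0000
Step 2: G0=G0|G3=0|0=0 G1=NOT G2=NOT 0=1 G2=(0+0>=2)=0 G3=G0&G1=0&0=0 -> 0100
Step 3: G0=G0|G3=0|0=0 G1=NOT G2=NOT 0=1 G2=(0+0>=2)=0 G3=G0&G1=0&1=0 -> 0100
State from step 3 equals state from step 2 -> cycle length 1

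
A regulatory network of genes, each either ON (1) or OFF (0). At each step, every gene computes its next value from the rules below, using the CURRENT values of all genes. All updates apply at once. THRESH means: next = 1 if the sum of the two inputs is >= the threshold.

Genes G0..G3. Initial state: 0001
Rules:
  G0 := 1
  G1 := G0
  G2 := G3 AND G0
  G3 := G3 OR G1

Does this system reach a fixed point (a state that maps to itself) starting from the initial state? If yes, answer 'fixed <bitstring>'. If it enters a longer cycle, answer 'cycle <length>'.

Answer: fixed 1111

Derivation:
Step 0: 0001
Step 1: G0=1(const) G1=G0=0 G2=G3&G0=1&0=0 G3=G3|G1=1|0=1 -> 1001
Step 2: G0=1(const) G1=G0=1 G2=G3&G0=1&1=1 G3=G3|G1=1|0=1 -> 1111
Step 3: G0=1(const) G1=G0=1 G2=G3&G0=1&1=1 G3=G3|G1=1|1=1 -> 1111
Fixed point reached at step 2: 1111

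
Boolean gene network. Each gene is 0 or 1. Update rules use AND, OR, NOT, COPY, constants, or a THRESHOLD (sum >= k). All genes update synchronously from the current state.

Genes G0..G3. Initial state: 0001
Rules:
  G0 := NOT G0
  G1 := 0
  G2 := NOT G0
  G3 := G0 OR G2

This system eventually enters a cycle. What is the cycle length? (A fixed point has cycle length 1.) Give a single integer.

Step 0: 0001
Step 1: G0=NOT G0=NOT 0=1 G1=0(const) G2=NOT G0=NOT 0=1 G3=G0|G2=0|0=0 -> 1010
Step 2: G0=NOT G0=NOT 1=0 G1=0(const) G2=NOT G0=NOT 1=0 G3=G0|G2=1|1=1 -> 0001
State from step 2 equals state from step 0 -> cycle length 2

Answer: 2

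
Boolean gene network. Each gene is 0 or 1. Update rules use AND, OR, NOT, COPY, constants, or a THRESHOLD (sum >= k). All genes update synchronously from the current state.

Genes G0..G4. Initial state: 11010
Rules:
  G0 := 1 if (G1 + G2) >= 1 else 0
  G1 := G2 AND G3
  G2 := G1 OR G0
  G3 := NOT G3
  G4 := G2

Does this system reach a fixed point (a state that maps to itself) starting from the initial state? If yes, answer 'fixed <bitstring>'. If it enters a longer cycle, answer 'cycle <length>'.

Answer: cycle 2

Derivation:
Step 0: 11010
Step 1: G0=(1+0>=1)=1 G1=G2&G3=0&1=0 G2=G1|G0=1|1=1 G3=NOT G3=NOT 1=0 G4=G2=0 -> 10100
Step 2: G0=(0+1>=1)=1 G1=G2&G3=1&0=0 G2=G1|G0=0|1=1 G3=NOT G3=NOT 0=1 G4=G2=1 -> 10111
Step 3: G0=(0+1>=1)=1 G1=G2&G3=1&1=1 G2=G1|G0=0|1=1 G3=NOT G3=NOT 1=0 G4=G2=1 -> 11101
Step 4: G0=(1+1>=1)=1 G1=G2&G3=1&0=0 G2=G1|G0=1|1=1 G3=NOT G3=NOT 0=1 G4=G2=1 -> 10111
Cycle of length 2 starting at step 2 -> no fixed point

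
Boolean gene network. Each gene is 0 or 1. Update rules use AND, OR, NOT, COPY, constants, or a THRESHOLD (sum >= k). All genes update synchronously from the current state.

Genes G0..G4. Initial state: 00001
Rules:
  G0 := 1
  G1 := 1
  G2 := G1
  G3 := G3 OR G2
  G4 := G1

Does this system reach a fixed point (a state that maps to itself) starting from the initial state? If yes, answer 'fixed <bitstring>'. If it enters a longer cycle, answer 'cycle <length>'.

Step 0: 00001
Step 1: G0=1(const) G1=1(const) G2=G1=0 G3=G3|G2=0|0=0 G4=G1=0 -> 11000
Step 2: G0=1(const) G1=1(const) G2=G1=1 G3=G3|G2=0|0=0 G4=G1=1 -> 11101
Step 3: G0=1(const) G1=1(const) G2=G1=1 G3=G3|G2=0|1=1 G4=G1=1 -> 11111
Step 4: G0=1(const) G1=1(const) G2=G1=1 G3=G3|G2=1|1=1 G4=G1=1 -> 11111
Fixed point reached at step 3: 11111

Answer: fixed 11111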